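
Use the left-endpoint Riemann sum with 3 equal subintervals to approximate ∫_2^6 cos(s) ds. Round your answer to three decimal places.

Δs = (6 − 2)/3 = 4/3.
Left endpoints: 2, 10/3, 14/3.
f(2) ≈ -0.416, f(10/3) ≈ -0.982, f(14/3) ≈ -0.046.
Sum = Δs · [f(2) + f(10/3) + f(14/3)].
Sum ≈ -1.925.

-1.925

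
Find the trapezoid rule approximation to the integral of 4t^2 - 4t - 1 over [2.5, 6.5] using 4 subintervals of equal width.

272

Δt = (6.5 − 2.5)/4 = 1.
f(2.5) = 14, f(3.5) = 34, f(4.5) = 62, f(5.5) = 98, f(6.5) = 142.
T_4 = (Δt/2)·[f(t_0) + 2f(t_1) + 2f(t_2) + 2f(t_3) + f(t_4)].
Sum = 272.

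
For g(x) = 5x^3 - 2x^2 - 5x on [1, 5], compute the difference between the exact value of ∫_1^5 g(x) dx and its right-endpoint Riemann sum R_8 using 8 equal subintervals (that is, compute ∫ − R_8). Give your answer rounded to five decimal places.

Exact integral: ∫_1^5 g(x) dx ≈ 637.3333333.
R_8 = 782.5.
Error ≈ 637.3333333 − 782.5 ≈ -145.16667.

-145.16667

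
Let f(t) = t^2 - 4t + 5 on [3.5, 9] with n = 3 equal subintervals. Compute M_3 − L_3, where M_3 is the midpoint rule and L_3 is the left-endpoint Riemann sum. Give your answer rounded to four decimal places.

M_3 ≈ 117.167824.
L_3 ≈ 78.935185.
M_3 − L_3 ≈ 38.2326.

38.2326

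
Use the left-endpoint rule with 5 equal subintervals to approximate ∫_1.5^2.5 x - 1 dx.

Δx = (2.5 − 1.5)/5 = 0.2.
Left endpoints: 1.5, 1.7, 1.9, 2.1, 2.3.
f(1.5) = 0.5, f(1.7) = 0.7, f(1.9) = 0.9, f(2.1) = 1.1, f(2.3) = 1.3.
Sum = Δx · [f(1.5) + f(1.7) + f(1.9) + f(2.1) + f(2.3)].
Sum = 0.9.

0.9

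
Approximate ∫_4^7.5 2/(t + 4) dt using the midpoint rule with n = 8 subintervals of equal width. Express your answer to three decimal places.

0.726

Δt = (7.5 − 4)/8 = 0.4375.
Midpoints: 4.21875, 4.65625, 5.09375, 5.53125, 5.96875, 6.40625, 6.84375, 7.28125.
f(4.21875) = 64/263, f(4.65625) = 64/277, f(5.09375) = 64/291, f(5.53125) = 64/305, f(5.96875) = 64/319, f(6.40625) = 64/333, f(6.84375) = 64/347, f(7.28125) = 64/361.
Sum = Δt · [f(4.21875) + f(4.65625) + f(5.09375) + ...].
Sum ≈ 0.726.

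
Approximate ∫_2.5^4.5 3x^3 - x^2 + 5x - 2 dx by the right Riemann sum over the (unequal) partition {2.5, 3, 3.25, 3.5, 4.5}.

Subinterval widths: 0.5, 0.25, 0.25, 1.
Right endpoints: 3, 3.25, 3.5, 4.5.
f(3) = 85, f(3.25) = 106.671875, f(3.5) = 131.875, f(4.5) = 273.625.
Sum = Σ Δx_i · f(x_i).
Sum = 375.76171875.

375.76171875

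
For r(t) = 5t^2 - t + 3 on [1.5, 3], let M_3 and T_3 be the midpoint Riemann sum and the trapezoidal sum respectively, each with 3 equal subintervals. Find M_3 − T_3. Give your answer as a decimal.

M_3 = 40.34375.
T_3 = 40.8125.
M_3 − T_3 = -0.46875.

-0.46875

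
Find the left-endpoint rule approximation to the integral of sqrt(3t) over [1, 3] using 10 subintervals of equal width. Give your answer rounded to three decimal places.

Δt = (3 − 1)/10 = 0.2.
Left endpoints: 1, 1.2, 1.4, 1.6, 1.8, 2, 2.2, 2.4, 2.6, 2.8.
f(1) ≈ 1.732, f(1.2) ≈ 1.897, f(1.4) ≈ 2.049, f(1.6) ≈ 2.191, f(1.8) ≈ 2.324, f(2) ≈ 2.449, f(2.2) ≈ 2.569, f(2.4) ≈ 2.683, f(2.6) ≈ 2.793, f(2.8) ≈ 2.898.
Sum = Δt · [f(1) + f(1.2) + f(1.4) + ...].
Sum ≈ 4.717.

4.717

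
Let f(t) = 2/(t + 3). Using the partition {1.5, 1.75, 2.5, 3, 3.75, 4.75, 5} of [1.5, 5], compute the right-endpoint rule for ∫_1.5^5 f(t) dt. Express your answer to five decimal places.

1.08744

Subinterval widths: 0.25, 0.75, 0.5, 0.75, 1, 0.25.
Right endpoints: 1.75, 2.5, 3, 3.75, 4.75, 5.
f(1.75) = 8/19, f(2.5) = 4/11, f(3) = 1/3, f(3.75) = 8/27, f(4.75) = 8/31, f(5) = 0.25.
Sum = Σ Δt_i · f(t_i).
Sum ≈ 1.08744.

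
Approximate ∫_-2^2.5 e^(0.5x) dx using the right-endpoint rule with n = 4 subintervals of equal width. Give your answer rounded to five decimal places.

8.16511

Δx = (2.5 − (-2))/4 = 1.125.
Right endpoints: -0.875, 0.25, 1.375, 2.5.
f(-0.875) ≈ 0.64565, f(0.25) ≈ 1.13315, f(1.375) ≈ 1.98874, f(2.5) ≈ 3.49034.
Sum = Δx · [f(-0.875) + f(0.25) + f(1.375) + f(2.5)].
Sum ≈ 8.16511.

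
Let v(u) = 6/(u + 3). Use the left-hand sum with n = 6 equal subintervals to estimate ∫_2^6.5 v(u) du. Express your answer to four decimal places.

4.0724

Δu = (6.5 − 2)/6 = 0.75.
Left endpoints: 2, 2.75, 3.5, 4.25, 5, 5.75.
v(2) = 1.2, v(2.75) = 24/23, v(3.5) = 12/13, v(4.25) = 24/29, v(5) = 0.75, v(5.75) = 24/35.
Sum = Δu · [v(2) + v(2.75) + v(3.5) + ...].
Sum ≈ 4.0724.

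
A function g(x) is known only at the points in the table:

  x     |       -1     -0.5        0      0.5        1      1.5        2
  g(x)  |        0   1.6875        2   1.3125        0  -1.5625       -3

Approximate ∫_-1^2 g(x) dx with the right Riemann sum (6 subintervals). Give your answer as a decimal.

0.21875

Δx = 0.5.
Sum = 0.5·[1.6875 + 2 + 1.3125 + 0 + (-1.5625) + (-3)] = 0.21875.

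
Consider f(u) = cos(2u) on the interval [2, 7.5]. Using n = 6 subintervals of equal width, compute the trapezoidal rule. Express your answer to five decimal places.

Δu = (7.5 − 2)/6 = 11/12.
f(2) ≈ -0.65364, f(35/12) ≈ 0.90051, f(23/6) ≈ 0.18622, f(4.75) ≈ -0.99717, f(17/3) ≈ 0.33137, f(79/12) ≈ 0.82517, f(7.5) ≈ -0.75969.
T_6 = (Δu/2)·[f(u_0) + 2f(u_1) + ... + 2f(u_{5}) + f(u_6)].
Sum ≈ 0.49448.

0.49448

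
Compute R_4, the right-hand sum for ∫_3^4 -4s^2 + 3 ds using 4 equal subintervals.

Δs = (4 − 3)/4 = 0.25.
Right endpoints: 3.25, 3.5, 3.75, 4.
f(3.25) = -39.25, f(3.5) = -46, f(3.75) = -53.25, f(4) = -61.
Sum = Δs · [f(3.25) + f(3.5) + f(3.75) + f(4)].
Sum = -49.875.

-49.875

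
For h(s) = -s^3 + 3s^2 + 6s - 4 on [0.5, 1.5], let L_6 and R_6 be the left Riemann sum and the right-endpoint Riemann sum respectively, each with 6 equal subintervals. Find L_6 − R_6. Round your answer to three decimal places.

-1.458

L_6 ≈ 3.27083.
R_6 ≈ 4.72917.
L_6 − R_6 ≈ -1.458.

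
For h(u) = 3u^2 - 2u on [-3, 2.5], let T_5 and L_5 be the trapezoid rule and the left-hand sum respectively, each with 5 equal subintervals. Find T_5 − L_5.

-10.5875

T_5 = 48.7025.
L_5 = 59.29.
T_5 − L_5 = -10.5875.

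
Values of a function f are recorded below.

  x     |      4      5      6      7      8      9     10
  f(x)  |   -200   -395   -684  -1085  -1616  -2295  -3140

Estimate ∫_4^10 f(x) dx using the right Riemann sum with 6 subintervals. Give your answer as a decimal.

-9215

Δx = 1.
Sum = 1·[(-395) + (-684) + (-1085) + (-1616) + (-2295) + (-3140)] = -9215.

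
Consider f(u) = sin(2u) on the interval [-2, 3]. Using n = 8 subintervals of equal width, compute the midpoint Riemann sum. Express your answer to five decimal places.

Δu = (3 − (-2))/8 = 0.625.
Midpoints: -1.6875, -1.0625, -0.4375, 0.1875, 0.8125, 1.4375, 2.0625, 2.6875.
f(-1.6875) ≈ 0.23129, f(-1.0625) ≈ -0.85032, f(-0.4375) ≈ -0.76754, f(0.1875) ≈ 0.36627, f(0.8125) ≈ 0.99853, f(1.4375) ≈ 0.26345, f(2.0625) ≈ -0.83239, f(2.6875) ≈ -0.78839.
Sum = Δu · [f(-1.6875) + f(-1.0625) + f(-0.4375) + ...].
Sum ≈ -0.86194.

-0.86194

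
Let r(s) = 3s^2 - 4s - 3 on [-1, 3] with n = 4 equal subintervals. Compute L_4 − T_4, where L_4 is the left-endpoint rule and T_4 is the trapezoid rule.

-4

L_4 = -2.
T_4 = 2.
L_4 − T_4 = -4.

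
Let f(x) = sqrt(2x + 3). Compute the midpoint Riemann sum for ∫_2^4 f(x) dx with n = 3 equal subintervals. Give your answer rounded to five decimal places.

Δx = (4 − 2)/3 = 2/3.
Midpoints: 7/3, 3, 11/3.
f(7/3) ≈ 2.76887, f(3) ≈ 3.00000, f(11/3) ≈ 3.21455.
Sum = Δx · [f(7/3) + f(3) + f(11/3)].
Sum ≈ 5.98895.

5.98895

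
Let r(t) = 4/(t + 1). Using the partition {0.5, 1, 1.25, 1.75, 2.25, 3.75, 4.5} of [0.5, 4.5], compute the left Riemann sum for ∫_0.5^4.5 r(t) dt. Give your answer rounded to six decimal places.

Subinterval widths: 0.5, 0.25, 0.5, 0.5, 1.5, 0.75.
Left endpoints: 0.5, 1, 1.25, 1.75, 2.25, 3.75.
r(0.5) = 8/3, r(1) = 2, r(1.25) = 16/9, r(1.75) = 16/11, r(2.25) = 16/13, r(3.75) = 16/19.
Sum = Σ Δt_i · r(t_i).
Sum ≈ 5.927228.

5.927228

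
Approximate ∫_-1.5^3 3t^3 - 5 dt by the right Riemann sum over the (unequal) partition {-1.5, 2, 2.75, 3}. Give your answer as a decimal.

128.54296875

Subinterval widths: 3.5, 0.75, 0.25.
Right endpoints: 2, 2.75, 3.
f(2) = 19, f(2.75) = 57.390625, f(3) = 76.
Sum = Σ Δt_i · f(t_i).
Sum = 128.54296875.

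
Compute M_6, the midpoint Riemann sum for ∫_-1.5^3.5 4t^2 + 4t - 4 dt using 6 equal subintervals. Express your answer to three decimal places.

Δt = (3.5 − (-1.5))/6 = 5/6.
Midpoints: -13/12, -0.25, 7/12, 17/12, 2.25, 37/12.
f(-13/12) = -131/36, f(-0.25) = -4.75, f(7/12) = -11/36, f(17/12) = 349/36, f(2.25) = 25.25, f(37/12) = 1669/36.
Sum = Δt · [f(-13/12) + f(-0.25) + f(7/12) + ...].
Sum ≈ 60.509.

60.509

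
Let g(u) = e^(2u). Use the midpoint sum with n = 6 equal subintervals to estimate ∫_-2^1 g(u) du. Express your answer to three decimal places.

Δu = (1 − (-2))/6 = 0.5.
Midpoints: -1.75, -1.25, -0.75, -0.25, 0.25, 0.75.
g(-1.75) ≈ 0.030, g(-1.25) ≈ 0.082, g(-0.75) ≈ 0.223, g(-0.25) ≈ 0.607, g(0.25) ≈ 1.649, g(0.75) ≈ 4.482.
Sum = Δu · [g(-1.75) + g(-1.25) + g(-0.75) + ...].
Sum ≈ 3.536.

3.536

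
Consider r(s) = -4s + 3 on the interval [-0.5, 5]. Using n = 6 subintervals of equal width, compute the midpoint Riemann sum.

-33

Δs = (5 − (-0.5))/6 = 11/12.
Midpoints: -1/24, 0.875, 43/24, 65/24, 3.625, 109/24.
r(-1/24) = 19/6, r(0.875) = -0.5, r(43/24) = -25/6, r(65/24) = -47/6, r(3.625) = -11.5, r(109/24) = -91/6.
Sum = Δs · [r(-1/24) + r(0.875) + r(43/24) + ...].
Sum = -33.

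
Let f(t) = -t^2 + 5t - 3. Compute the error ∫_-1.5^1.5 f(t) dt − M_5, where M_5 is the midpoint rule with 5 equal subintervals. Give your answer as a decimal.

-0.09

Exact integral: ∫_-1.5^1.5 f(t) dt = -11.25.
M_5 = -11.16.
Error = -11.25 − (-11.16) = -0.09.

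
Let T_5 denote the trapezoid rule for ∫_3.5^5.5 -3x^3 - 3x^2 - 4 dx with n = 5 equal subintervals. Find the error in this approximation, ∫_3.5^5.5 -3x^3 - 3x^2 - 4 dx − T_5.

Exact integral: ∫_3.5^5.5 f(x) dx = -705.25.
T_5 = -707.57.
Error = -705.25 − (-707.57) = 2.32.

2.32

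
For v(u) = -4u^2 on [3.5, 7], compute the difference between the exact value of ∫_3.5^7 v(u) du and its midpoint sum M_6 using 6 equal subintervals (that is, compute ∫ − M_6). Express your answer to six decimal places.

Exact integral: ∫_3.5^7 v(u) du ≈ -400.16666667.
M_6 ≈ -399.76967593.
Error ≈ -400.16666667 − (-399.76967593) ≈ -0.396991.

-0.396991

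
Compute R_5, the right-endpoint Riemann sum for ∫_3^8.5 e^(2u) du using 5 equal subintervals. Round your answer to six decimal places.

Δu = (8.5 − 3)/5 = 1.1.
Right endpoints: 4.1, 5.2, 6.3, 7.4, 8.5.
f(4.1) ≈ 3640.950307, f(5.2) ≈ 32859.625674, f(6.3) ≈ 296558.565298, f(7.4) ≈ 2676445.055189, f(8.5) ≈ 24154952.753575.
Sum = Δu · [f(4.1) + f(5.2) + f(6.3) + f(7.4) + f(8.5)].
Sum ≈ 29880902.645049.

29880902.645049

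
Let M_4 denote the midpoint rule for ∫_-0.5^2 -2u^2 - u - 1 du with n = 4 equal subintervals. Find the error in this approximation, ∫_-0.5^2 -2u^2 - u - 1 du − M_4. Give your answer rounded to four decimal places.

Exact integral: ∫_-0.5^2 f(u) du ≈ -9.791667.
M_4 = -9.62890625.
Error ≈ -9.791667 − (-9.62890625) ≈ -0.1628.

-0.1628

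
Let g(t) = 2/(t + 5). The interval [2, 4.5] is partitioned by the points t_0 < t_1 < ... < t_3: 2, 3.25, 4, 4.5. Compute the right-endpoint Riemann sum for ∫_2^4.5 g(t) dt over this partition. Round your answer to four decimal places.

0.5750

Subinterval widths: 1.25, 0.75, 0.5.
Right endpoints: 3.25, 4, 4.5.
g(3.25) = 8/33, g(4) = 2/9, g(4.5) = 4/19.
Sum = Σ Δt_i · g(t_i).
Sum ≈ 0.5750.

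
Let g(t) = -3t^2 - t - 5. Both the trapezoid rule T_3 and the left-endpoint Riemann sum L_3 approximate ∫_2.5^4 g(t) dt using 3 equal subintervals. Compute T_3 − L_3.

T_3 = -60.9375.
L_3 = -53.25.
T_3 − L_3 = -7.6875.

-7.6875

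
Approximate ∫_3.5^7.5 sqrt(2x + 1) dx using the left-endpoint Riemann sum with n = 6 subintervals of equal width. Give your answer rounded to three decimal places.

13.397

Δx = (7.5 − 3.5)/6 = 2/3.
Left endpoints: 3.5, 25/6, 29/6, 5.5, 37/6, 41/6.
f(3.5) ≈ 2.828, f(25/6) ≈ 3.055, f(29/6) ≈ 3.266, f(5.5) ≈ 3.464, f(37/6) ≈ 3.651, f(41/6) ≈ 3.830.
Sum = Δx · [f(3.5) + f(25/6) + f(29/6) + ...].
Sum ≈ 13.397.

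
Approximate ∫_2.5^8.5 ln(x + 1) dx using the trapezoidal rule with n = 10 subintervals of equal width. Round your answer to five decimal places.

10.99720

Δx = (8.5 − 2.5)/10 = 0.6.
f(2.5) ≈ 1.25276, f(3.1) ≈ 1.41099, f(3.7) ≈ 1.54756, f(4.3) ≈ 1.66771, f(4.9) ≈ 1.77495, f(5.5) ≈ 1.87180, f(6.1) ≈ 1.96009, f(6.7) ≈ 2.04122, f(7.3) ≈ 2.11626, f(7.9) ≈ 2.18605, f(8.5) ≈ 2.25129.
T_10 = (Δx/2)·[f(x_0) + 2f(x_1) + ... + 2f(x_{9}) + f(x_10)].
Sum ≈ 10.99720.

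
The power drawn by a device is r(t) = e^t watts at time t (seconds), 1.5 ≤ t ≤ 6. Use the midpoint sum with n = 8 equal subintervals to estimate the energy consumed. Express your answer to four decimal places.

393.7357

Δt = (6 − 1.5)/8 = 0.5625.
Midpoints: 1.78125, 2.34375, 2.90625, 3.46875, 4.03125, 4.59375, 5.15625, 5.71875.
r(1.78125) ≈ 5.9373, r(2.34375) ≈ 10.4202, r(2.90625) ≈ 18.2881, r(3.46875) ≈ 32.0966, r(4.03125) ≈ 56.3313, r(4.59375) ≈ 98.8645, r(5.15625) ≈ 173.5126, r(5.71875) ≈ 304.5240.
Sum = Δt · [r(1.78125) + r(2.34375) + r(2.90625) + ...].
Sum ≈ 393.7357.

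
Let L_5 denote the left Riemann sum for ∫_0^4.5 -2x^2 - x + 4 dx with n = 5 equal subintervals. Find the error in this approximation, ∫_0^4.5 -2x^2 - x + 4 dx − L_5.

Exact integral: ∫_0^4.5 f(x) dx = -52.875.
L_5 = -33.84.
Error = -52.875 − (-33.84) = -19.035.

-19.035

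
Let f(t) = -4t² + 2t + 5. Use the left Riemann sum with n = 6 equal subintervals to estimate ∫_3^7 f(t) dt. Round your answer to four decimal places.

-311.8519

Δt = (7 − 3)/6 = 2/3.
Left endpoints: 3, 11/3, 13/3, 5, 17/3, 19/3.
f(3) = -25, f(11/3) = -373/9, f(13/3) = -553/9, f(5) = -85, f(17/3) = -1009/9, f(19/3) = -1285/9.
Sum = Δt · [f(3) + f(11/3) + f(13/3) + ...].
Sum ≈ -311.8519.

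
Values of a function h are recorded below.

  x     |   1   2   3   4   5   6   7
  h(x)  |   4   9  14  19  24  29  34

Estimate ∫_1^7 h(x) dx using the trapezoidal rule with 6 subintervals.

Δx = 1.
T_6 = (1/2)·[4 + 2·9 + 2·14 + 2·19 + 2·24 + 2·29 + 34] = 114.

114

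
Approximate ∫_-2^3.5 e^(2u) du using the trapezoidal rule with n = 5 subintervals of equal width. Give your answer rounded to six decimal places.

753.452718

Δu = (3.5 − (-2))/5 = 1.1.
f(-2) ≈ 0.018316, f(-0.9) ≈ 0.165299, f(0.2) ≈ 1.491825, f(1.3) ≈ 13.463738, f(2.4) ≈ 121.510418, f(3.5) ≈ 1096.633158.
T_5 = (Δu/2)·[f(u_0) + 2f(u_1) + ... + 2f(u_{4}) + f(u_5)].
Sum ≈ 753.452718.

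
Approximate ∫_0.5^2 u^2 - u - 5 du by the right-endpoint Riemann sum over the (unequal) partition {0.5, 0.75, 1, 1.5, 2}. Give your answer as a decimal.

-6.171875

Subinterval widths: 0.25, 0.25, 0.5, 0.5.
Right endpoints: 0.75, 1, 1.5, 2.
f(0.75) = -5.1875, f(1) = -5, f(1.5) = -4.25, f(2) = -3.
Sum = Σ Δu_i · f(u_i).
Sum = -6.171875.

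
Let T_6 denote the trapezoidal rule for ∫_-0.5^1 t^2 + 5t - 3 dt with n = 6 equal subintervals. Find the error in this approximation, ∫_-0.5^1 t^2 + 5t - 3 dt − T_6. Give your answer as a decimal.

Exact integral: ∫_-0.5^1 f(t) dt = -2.25.
T_6 = -2.234375.
Error = -2.25 − (-2.234375) = -0.015625.

-0.015625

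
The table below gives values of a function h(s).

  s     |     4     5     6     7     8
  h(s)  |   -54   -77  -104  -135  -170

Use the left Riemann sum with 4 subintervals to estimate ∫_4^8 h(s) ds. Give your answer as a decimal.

Δs = 1.
Sum = 1·[(-54) + (-77) + (-104) + (-135)] = -370.

-370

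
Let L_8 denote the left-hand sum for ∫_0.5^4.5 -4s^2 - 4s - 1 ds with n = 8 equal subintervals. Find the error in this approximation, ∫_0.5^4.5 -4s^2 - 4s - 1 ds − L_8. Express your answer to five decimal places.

Exact integral: ∫_0.5^4.5 f(s) ds ≈ -165.3333333.
L_8 = -142.
Error ≈ -165.3333333 − (-142) ≈ -23.33333.

-23.33333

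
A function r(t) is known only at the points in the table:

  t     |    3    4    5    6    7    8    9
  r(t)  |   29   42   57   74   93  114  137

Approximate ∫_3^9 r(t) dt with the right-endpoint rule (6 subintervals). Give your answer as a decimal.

517

Δt = 1.
Sum = 1·[42 + 57 + 74 + 93 + 114 + 137] = 517.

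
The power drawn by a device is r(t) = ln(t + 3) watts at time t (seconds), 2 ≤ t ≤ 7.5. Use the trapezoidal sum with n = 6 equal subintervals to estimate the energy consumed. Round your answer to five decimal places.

Δt = (7.5 − 2)/6 = 11/12.
r(2) ≈ 1.60944, r(35/12) ≈ 1.77777, r(23/6) ≈ 1.92181, r(4.75) ≈ 2.04769, r(17/3) ≈ 2.15948, r(79/12) ≈ 2.26003, r(7.5) ≈ 2.35138.
T_6 = (Δt/2)·[r(t_0) + 2r(t_1) + ... + 2r(t_{5}) + r(t_6)].
Sum ≈ 11.13493.

11.13493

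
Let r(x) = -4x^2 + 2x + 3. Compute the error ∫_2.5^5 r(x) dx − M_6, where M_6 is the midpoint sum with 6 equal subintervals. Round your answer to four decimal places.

Exact integral: ∫_2.5^5 r(x) dx ≈ -119.583333.
M_6 ≈ -119.438657.
Error ≈ -119.583333 − (-119.438657) ≈ -0.1447.

-0.1447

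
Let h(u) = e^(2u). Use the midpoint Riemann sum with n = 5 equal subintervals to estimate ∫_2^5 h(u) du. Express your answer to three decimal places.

10353.449

Δu = (5 − 2)/5 = 0.6.
Midpoints: 2.3, 2.9, 3.5, 4.1, 4.7.
h(2.3) ≈ 99.484, h(2.9) ≈ 330.300, h(3.5) ≈ 1096.633, h(4.1) ≈ 3640.950, h(4.7) ≈ 12088.381.
Sum = Δu · [h(2.3) + h(2.9) + h(3.5) + h(4.1) + h(4.7)].
Sum ≈ 10353.449.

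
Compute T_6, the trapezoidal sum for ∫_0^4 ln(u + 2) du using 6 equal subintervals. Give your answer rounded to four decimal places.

5.3520

Δu = (4 − 0)/6 = 2/3.
f(0) ≈ 0.6931, f(2/3) ≈ 0.9808, f(4/3) ≈ 1.2040, f(2) ≈ 1.3863, f(8/3) ≈ 1.5404, f(10/3) ≈ 1.6740, f(4) ≈ 1.7918.
T_6 = (Δu/2)·[f(u_0) + 2f(u_1) + ... + 2f(u_{5}) + f(u_6)].
Sum ≈ 5.3520.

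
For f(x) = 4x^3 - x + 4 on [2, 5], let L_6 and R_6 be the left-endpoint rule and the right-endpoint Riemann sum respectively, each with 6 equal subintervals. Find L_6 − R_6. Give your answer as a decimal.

L_6 = 499.5.
R_6 = 732.
L_6 − R_6 = -232.5.

-232.5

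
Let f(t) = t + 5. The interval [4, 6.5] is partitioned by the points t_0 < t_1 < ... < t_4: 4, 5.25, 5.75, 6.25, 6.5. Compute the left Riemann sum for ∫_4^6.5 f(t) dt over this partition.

24.5625

Subinterval widths: 1.25, 0.5, 0.5, 0.25.
Left endpoints: 4, 5.25, 5.75, 6.25.
f(4) = 9, f(5.25) = 10.25, f(5.75) = 10.75, f(6.25) = 11.25.
Sum = Σ Δt_i · f(t_i).
Sum = 24.5625.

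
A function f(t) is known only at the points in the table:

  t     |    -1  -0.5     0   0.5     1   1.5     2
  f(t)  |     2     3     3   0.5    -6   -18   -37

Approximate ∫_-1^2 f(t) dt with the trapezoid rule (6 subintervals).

Δt = 0.5.
T_6 = (0.5/2)·[2 + 2·3 + 2·3 + 2·0.5 + 2·(-6) + 2·(-18) + (-37)] = -17.5.

-17.5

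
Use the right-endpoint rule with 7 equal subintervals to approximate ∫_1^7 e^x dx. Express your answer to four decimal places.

Δx = (7 − 1)/7 = 6/7.
Right endpoints: 13/7, 19/7, 25/7, 31/7, 37/7, 43/7, 7.
f(13/7) ≈ 6.4054, f(19/7) ≈ 15.0938, f(25/7) ≈ 35.5674, f(31/7) ≈ 83.8116, f(37/7) ≈ 197.4952, f(43/7) ≈ 465.3813, f(7) ≈ 1096.6332.
Sum = Δx · [f(13/7) + f(19/7) + f(25/7) + ...].
Sum ≈ 1628.9039.

1628.9039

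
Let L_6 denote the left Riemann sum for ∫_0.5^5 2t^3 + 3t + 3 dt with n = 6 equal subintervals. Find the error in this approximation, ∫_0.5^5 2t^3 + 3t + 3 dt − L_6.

91.7578125

Exact integral: ∫_0.5^5 f(t) dt = 363.09375.
L_6 = 271.3359375.
Error = 363.09375 − 271.3359375 = 91.7578125.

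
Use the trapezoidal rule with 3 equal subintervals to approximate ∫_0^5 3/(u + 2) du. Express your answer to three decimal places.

3.908

Δu = (5 − 0)/3 = 5/3.
f(0) = 1.5, f(5/3) = 9/11, f(10/3) = 0.5625, f(5) = 3/7.
T_3 = (Δu/2)·[f(u_0) + 2f(u_1) + 2f(u_2) + f(u_3)].
Sum ≈ 3.908.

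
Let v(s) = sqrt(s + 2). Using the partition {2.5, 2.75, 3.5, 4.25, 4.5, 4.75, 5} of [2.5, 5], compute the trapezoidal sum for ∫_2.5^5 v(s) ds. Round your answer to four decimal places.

Subinterval widths: 0.25, 0.75, 0.75, 0.25, 0.25, 0.25.
v(2.5) ≈ 2.1213, v(2.75) ≈ 2.1794, v(3.5) ≈ 2.3452, v(4.25) ≈ 2.5000, v(4.5) ≈ 2.5495, v(4.75) ≈ 2.5981, v(5) ≈ 2.6458.
On each subinterval the trapezoid contributes (Δs_i/2)·[v(s_{i-1}) + v(s_i)].
Sum ≈ 5.9814.

5.9814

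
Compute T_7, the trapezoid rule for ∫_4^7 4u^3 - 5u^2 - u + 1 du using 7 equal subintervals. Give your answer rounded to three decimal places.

1672.102

Δu = (7 − 4)/7 = 3/7.
f(4) = 173, f(31/7) = 84353/343, f(34/7) = 115433/343, f(37/7) = 153227/343, f(40/7) = 198383/343, f(43/7) = 251549/343, f(46/7) = 313373/343, f(7) = 1121.
T_7 = (Δu/2)·[f(u_0) + 2f(u_1) + ... + 2f(u_{6}) + f(u_7)].
Sum ≈ 1672.102.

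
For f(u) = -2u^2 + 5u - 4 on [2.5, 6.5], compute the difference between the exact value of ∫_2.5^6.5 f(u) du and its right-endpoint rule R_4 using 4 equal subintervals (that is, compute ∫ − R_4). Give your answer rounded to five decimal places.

27.33333

Exact integral: ∫_2.5^6.5 f(u) du ≈ -98.6666667.
R_4 = -126.
Error ≈ -98.6666667 − (-126) ≈ 27.33333.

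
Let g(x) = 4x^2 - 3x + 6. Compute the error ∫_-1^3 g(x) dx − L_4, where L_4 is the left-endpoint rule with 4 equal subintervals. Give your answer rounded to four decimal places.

Exact integral: ∫_-1^3 g(x) dx ≈ 49.333333.
L_4 = 42.
Error ≈ 49.333333 − 42 ≈ 7.3333.

7.3333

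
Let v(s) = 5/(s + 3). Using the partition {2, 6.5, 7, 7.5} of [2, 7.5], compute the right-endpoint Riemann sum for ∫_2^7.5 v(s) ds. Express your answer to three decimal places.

Subinterval widths: 4.5, 0.5, 0.5.
Right endpoints: 6.5, 7, 7.5.
v(6.5) = 10/19, v(7) = 0.5, v(7.5) = 10/21.
Sum = Σ Δs_i · v(s_i).
Sum ≈ 2.857.

2.857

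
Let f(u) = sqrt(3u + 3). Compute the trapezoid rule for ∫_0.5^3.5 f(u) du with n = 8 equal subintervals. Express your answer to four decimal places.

Δu = (3.5 − 0.5)/8 = 0.375.
f(0.5) ≈ 2.1213, f(0.875) ≈ 2.3717, f(1.25) ≈ 2.5981, f(1.625) ≈ 2.8062, f(2) ≈ 3.0000, f(2.375) ≈ 3.1820, f(2.75) ≈ 3.3541, f(3.125) ≈ 3.5178, f(3.5) ≈ 3.6742.
T_8 = (Δu/2)·[f(u_0) + 2f(u_1) + ... + 2f(u_{7}) + f(u_8)].
Sum ≈ 8.8979.

8.8979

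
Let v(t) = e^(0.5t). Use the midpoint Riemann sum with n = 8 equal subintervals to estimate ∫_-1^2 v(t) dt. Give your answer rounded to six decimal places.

Δt = (2 − (-1))/8 = 0.375.
Midpoints: -0.8125, -0.4375, -0.0625, 0.3125, 0.6875, 1.0625, 1.4375, 1.8125.
v(-0.8125) ≈ 0.666144, v(-0.4375) ≈ 0.803523, v(-0.0625) ≈ 0.969233, v(0.3125) ≈ 1.169118, v(0.6875) ≈ 1.410226, v(1.0625) ≈ 1.701057, v(1.4375) ≈ 2.051867, v(1.8125) ≈ 2.475024.
Sum = Δt · [v(-0.8125) + v(-0.4375) + v(-0.0625) + ...].
Sum ≈ 4.217322.

4.217322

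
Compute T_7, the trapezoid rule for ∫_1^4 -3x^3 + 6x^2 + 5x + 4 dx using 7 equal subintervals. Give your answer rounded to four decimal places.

-17.2653

Δx = (4 − 1)/7 = 3/7.
f(1) = 12, f(10/7) = 5022/343, f(13/7) = 5064/343, f(16/7) = 3756/343, f(19/7) = 612/343, f(22/7) = -4854/343, f(25/7) = -13128/343, f(4) = -72.
T_7 = (Δx/2)·[f(x_0) + 2f(x_1) + ... + 2f(x_{6}) + f(x_7)].
Sum ≈ -17.2653.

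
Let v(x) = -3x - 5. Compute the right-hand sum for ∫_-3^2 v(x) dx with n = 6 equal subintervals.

-23.75

Δx = (2 − (-3))/6 = 5/6.
Right endpoints: -13/6, -4/3, -0.5, 1/3, 7/6, 2.
v(-13/6) = 1.5, v(-4/3) = -1, v(-0.5) = -3.5, v(1/3) = -6, v(7/6) = -8.5, v(2) = -11.
Sum = Δx · [v(-13/6) + v(-4/3) + v(-0.5) + ...].
Sum = -23.75.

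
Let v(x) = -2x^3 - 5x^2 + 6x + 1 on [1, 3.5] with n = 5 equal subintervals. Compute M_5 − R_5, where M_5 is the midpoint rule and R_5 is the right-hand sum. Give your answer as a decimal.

34.140625

M_5 = -107.109375.
R_5 = -141.25.
M_5 − R_5 = 34.140625.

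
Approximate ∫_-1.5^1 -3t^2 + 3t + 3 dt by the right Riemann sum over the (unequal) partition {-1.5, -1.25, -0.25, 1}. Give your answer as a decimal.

Subinterval widths: 0.25, 1, 1.25.
Right endpoints: -1.25, -0.25, 1.
f(-1.25) = -5.4375, f(-0.25) = 2.0625, f(1) = 3.
Sum = Σ Δt_i · f(t_i).
Sum = 4.453125.

4.453125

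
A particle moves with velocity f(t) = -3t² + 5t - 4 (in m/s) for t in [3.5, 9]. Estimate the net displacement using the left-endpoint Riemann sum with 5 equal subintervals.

-441.265

Δt = (9 − 3.5)/5 = 1.1.
Left endpoints: 3.5, 4.6, 5.7, 6.8, 7.9.
f(3.5) = -23.25, f(4.6) = -44.48, f(5.7) = -72.97, f(6.8) = -108.72, f(7.9) = -151.73.
Sum = Δt · [f(3.5) + f(4.6) + f(5.7) + f(6.8) + f(7.9)].
Sum = -441.265.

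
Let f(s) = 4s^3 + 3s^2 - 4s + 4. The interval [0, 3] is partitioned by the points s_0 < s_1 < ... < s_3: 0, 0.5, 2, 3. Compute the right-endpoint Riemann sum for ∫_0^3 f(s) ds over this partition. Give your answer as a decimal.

188.625

Subinterval widths: 0.5, 1.5, 1.
Right endpoints: 0.5, 2, 3.
f(0.5) = 3.25, f(2) = 40, f(3) = 127.
Sum = Σ Δs_i · f(s_i).
Sum = 188.625.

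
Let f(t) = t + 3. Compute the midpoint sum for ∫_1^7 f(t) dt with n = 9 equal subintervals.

Δt = (7 − 1)/9 = 2/3.
Midpoints: 4/3, 2, 8/3, 10/3, 4, 14/3, 16/3, 6, 20/3.
f(4/3) = 13/3, f(2) = 5, f(8/3) = 17/3, f(10/3) = 19/3, f(4) = 7, f(14/3) = 23/3, f(16/3) = 25/3, f(6) = 9, f(20/3) = 29/3.
Sum = Δt · [f(4/3) + f(2) + f(8/3) + ...].
Sum = 42.

42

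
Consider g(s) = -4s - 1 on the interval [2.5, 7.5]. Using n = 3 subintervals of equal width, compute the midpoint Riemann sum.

Δs = (7.5 − 2.5)/3 = 5/3.
Midpoints: 10/3, 5, 20/3.
g(10/3) = -43/3, g(5) = -21, g(20/3) = -83/3.
Sum = Δs · [g(10/3) + g(5) + g(20/3)].
Sum = -105.

-105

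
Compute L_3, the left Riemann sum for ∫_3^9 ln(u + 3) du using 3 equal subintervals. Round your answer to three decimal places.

Δu = (9 − 3)/3 = 2.
Left endpoints: 3, 5, 7.
f(3) ≈ 1.792, f(5) ≈ 2.079, f(7) ≈ 2.303.
Sum = Δu · [f(3) + f(5) + f(7)].
Sum ≈ 12.348.

12.348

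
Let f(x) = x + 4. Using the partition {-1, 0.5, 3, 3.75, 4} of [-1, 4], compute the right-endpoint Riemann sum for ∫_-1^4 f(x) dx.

Subinterval widths: 1.5, 2.5, 0.75, 0.25.
Right endpoints: 0.5, 3, 3.75, 4.
f(0.5) = 4.5, f(3) = 7, f(3.75) = 7.75, f(4) = 8.
Sum = Σ Δx_i · f(x_i).
Sum = 32.0625.

32.0625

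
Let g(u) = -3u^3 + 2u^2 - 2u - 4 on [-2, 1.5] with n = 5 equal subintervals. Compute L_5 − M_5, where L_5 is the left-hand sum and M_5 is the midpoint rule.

17.4409375

L_5 = 20.37.
M_5 = 2.9290625.
L_5 − M_5 = 17.4409375.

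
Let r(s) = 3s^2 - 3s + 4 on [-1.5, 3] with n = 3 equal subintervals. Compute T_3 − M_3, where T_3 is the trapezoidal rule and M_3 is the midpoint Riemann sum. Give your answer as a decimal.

7.59375

T_3 = 43.3125.
M_3 = 35.71875.
T_3 − M_3 = 7.59375.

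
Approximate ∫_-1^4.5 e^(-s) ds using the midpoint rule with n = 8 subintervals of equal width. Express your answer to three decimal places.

Δs = (4.5 − (-1))/8 = 0.6875.
Midpoints: -0.65625, 0.03125, 0.71875, 1.40625, 2.09375, 2.78125, 3.46875, 4.15625.
f(-0.65625) ≈ 1.928, f(0.03125) ≈ 0.969, f(0.71875) ≈ 0.487, f(1.40625) ≈ 0.245, f(2.09375) ≈ 0.123, f(2.78125) ≈ 0.062, f(3.46875) ≈ 0.031, f(4.15625) ≈ 0.016.
Sum = Δs · [f(-0.65625) + f(0.03125) + f(0.71875) + ...].
Sum ≈ 2.655.

2.655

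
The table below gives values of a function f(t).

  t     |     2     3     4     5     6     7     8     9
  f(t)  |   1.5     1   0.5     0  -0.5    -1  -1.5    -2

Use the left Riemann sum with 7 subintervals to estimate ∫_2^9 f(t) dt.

Δt = 1.
Sum = 1·[1.5 + 1 + 0.5 + 0 + (-0.5) + (-1) + (-1.5)] = 0.

0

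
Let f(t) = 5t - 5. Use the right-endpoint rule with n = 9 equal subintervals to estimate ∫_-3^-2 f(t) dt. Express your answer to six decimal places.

Δt = (-2 − (-3))/9 = 1/9.
Right endpoints: -26/9, -25/9, -8/3, -23/9, -22/9, -7/3, -20/9, -19/9, -2.
f(-26/9) = -175/9, f(-25/9) = -170/9, f(-8/3) = -55/3, f(-23/9) = -160/9, f(-22/9) = -155/9, f(-7/3) = -50/3, f(-20/9) = -145/9, f(-19/9) = -140/9, f(-2) = -15.
Sum = Δt · [f(-26/9) + f(-25/9) + f(-8/3) + ...].
Sum ≈ -17.222222.

-17.222222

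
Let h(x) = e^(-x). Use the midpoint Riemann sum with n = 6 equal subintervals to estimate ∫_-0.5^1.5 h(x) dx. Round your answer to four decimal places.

Δx = (1.5 − (-0.5))/6 = 1/3.
Midpoints: -1/3, 0, 1/3, 2/3, 1, 4/3.
h(-1/3) ≈ 1.3956, h(0) ≈ 1.0000, h(1/3) ≈ 0.7165, h(2/3) ≈ 0.5134, h(1) ≈ 0.3679, h(4/3) ≈ 0.2636.
Sum = Δx · [h(-1/3) + h(0) + h(1/3) + ...].
Sum ≈ 1.4190.

1.4190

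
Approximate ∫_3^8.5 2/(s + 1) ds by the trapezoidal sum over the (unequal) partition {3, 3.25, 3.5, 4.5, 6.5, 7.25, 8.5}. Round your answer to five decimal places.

Subinterval widths: 0.25, 0.25, 1, 2, 0.75, 1.25.
f(3) = 0.5, f(3.25) = 8/17, f(3.5) = 4/9, f(4.5) = 4/11, f(6.5) = 4/15, f(7.25) = 8/33, f(8.5) = 4/19.
On each subinterval the trapezoid contributes (Δs_i/2)·[f(s_{i-1}) + f(s_i)].
Sum ≈ 1.74405.

1.74405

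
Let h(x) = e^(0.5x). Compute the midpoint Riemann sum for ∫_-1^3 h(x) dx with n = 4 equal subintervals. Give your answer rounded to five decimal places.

7.67017

Δx = (3 − (-1))/4 = 1.
Midpoints: -0.5, 0.5, 1.5, 2.5.
h(-0.5) ≈ 0.77880, h(0.5) ≈ 1.28403, h(1.5) ≈ 2.11700, h(2.5) ≈ 3.49034.
Sum = Δx · [h(-0.5) + h(0.5) + h(1.5) + h(2.5)].
Sum ≈ 7.67017.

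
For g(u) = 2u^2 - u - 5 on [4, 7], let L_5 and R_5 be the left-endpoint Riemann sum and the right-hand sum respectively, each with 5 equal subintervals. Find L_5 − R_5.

L_5 = 135.96.
R_5 = 173.76.
L_5 − R_5 = -37.8.

-37.8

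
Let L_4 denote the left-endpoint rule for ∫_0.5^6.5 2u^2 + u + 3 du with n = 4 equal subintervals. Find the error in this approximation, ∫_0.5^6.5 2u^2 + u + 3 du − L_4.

63

Exact integral: ∫_0.5^6.5 f(u) du = 222.
L_4 = 159.
Error = 222 − 159 = 63.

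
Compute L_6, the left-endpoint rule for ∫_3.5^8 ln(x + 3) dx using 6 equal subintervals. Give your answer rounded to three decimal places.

9.510

Δx = (8 − 3.5)/6 = 0.75.
Left endpoints: 3.5, 4.25, 5, 5.75, 6.5, 7.25.
f(3.5) ≈ 1.872, f(4.25) ≈ 1.981, f(5) ≈ 2.079, f(5.75) ≈ 2.169, f(6.5) ≈ 2.251, f(7.25) ≈ 2.327.
Sum = Δx · [f(3.5) + f(4.25) + f(5) + ...].
Sum ≈ 9.510.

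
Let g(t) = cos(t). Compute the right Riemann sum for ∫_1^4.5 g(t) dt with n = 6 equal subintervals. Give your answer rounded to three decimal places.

Δt = (4.5 − 1)/6 = 7/12.
Right endpoints: 19/12, 13/6, 2.75, 10/3, 47/12, 4.5.
g(19/12) ≈ -0.013, g(13/6) ≈ -0.561, g(2.75) ≈ -0.924, g(10/3) ≈ -0.982, g(47/12) ≈ -0.714, g(4.5) ≈ -0.211.
Sum = Δt · [g(19/12) + g(13/6) + g(2.75) + ...].
Sum ≈ -1.986.

-1.986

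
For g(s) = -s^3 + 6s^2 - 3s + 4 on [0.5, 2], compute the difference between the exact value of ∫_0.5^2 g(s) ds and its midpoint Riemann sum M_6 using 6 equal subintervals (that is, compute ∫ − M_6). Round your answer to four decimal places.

Exact integral: ∫_0.5^2 g(s) ds = 12.140625.
M_6 ≈ 12.123047.
Error ≈ 12.140625 − 12.123047 ≈ 0.0176.

0.0176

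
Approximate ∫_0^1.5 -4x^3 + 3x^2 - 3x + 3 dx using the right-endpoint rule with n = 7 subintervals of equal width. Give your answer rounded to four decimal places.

Δx = (1.5 − 0)/7 = 3/14.
Right endpoints: 3/14, 3/7, 9/14, 6/7, 15/14, 9/7, 1.5.
f(3/14) = 3369/1372, f(3/7) = 669/343, f(9/14) = 1713/1372, f(6/7) = 39/343, f(15/14) = -2319/1372, f(9/7) = -1509/343, f(1.5) = -8.25.
Sum = Δx · [f(3/14) + f(3/7) + f(9/14) + ...].
Sum ≈ -1.8367.

-1.8367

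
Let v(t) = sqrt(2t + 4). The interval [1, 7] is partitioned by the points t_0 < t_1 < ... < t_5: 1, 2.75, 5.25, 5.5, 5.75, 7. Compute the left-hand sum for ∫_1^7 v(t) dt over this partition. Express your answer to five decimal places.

Subinterval widths: 1.75, 2.5, 0.25, 0.25, 1.25.
Left endpoints: 1, 2.75, 5.25, 5.5, 5.75.
v(1) ≈ 2.44949, v(2.75) ≈ 3.08221, v(5.25) ≈ 3.80789, v(5.5) ≈ 3.87298, v(5.75) ≈ 3.93700.
Sum = Σ Δt_i · v(t_i).
Sum ≈ 18.83360.

18.83360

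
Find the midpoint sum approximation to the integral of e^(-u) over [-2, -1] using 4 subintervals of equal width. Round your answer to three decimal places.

4.659

Δu = (-1 − (-2))/4 = 0.25.
Midpoints: -1.875, -1.625, -1.375, -1.125.
f(-1.875) ≈ 6.521, f(-1.625) ≈ 5.078, f(-1.375) ≈ 3.955, f(-1.125) ≈ 3.080.
Sum = Δu · [f(-1.875) + f(-1.625) + f(-1.375) + f(-1.125)].
Sum ≈ 4.659.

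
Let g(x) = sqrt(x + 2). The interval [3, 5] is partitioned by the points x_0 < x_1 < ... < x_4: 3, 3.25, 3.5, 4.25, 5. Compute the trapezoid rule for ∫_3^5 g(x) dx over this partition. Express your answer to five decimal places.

4.89209

Subinterval widths: 0.25, 0.25, 0.75, 0.75.
g(3) ≈ 2.23607, g(3.25) ≈ 2.29129, g(3.5) ≈ 2.34521, g(4.25) ≈ 2.50000, g(5) ≈ 2.64575.
On each subinterval the trapezoid contributes (Δx_i/2)·[g(x_{i-1}) + g(x_i)].
Sum ≈ 4.89209.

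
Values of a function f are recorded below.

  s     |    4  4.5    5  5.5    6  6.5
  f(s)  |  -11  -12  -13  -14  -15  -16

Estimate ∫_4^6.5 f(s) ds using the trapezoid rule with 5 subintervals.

Δs = 0.5.
T_5 = (0.5/2)·[(-11) + 2·(-12) + 2·(-13) + 2·(-14) + 2·(-15) + (-16)] = -33.75.

-33.75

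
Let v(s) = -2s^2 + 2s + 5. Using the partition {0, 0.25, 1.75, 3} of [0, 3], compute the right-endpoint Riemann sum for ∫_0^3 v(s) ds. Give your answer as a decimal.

-3.84375

Subinterval widths: 0.25, 1.5, 1.25.
Right endpoints: 0.25, 1.75, 3.
v(0.25) = 5.375, v(1.75) = 2.375, v(3) = -7.
Sum = Σ Δs_i · v(s_i).
Sum = -3.84375.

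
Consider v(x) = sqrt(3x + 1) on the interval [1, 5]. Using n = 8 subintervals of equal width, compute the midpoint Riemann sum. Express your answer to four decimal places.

Δx = (5 − 1)/8 = 0.5.
Midpoints: 1.25, 1.75, 2.25, 2.75, 3.25, 3.75, 4.25, 4.75.
v(1.25) ≈ 2.1794, v(1.75) ≈ 2.5000, v(2.25) ≈ 2.7839, v(2.75) ≈ 3.0414, v(3.25) ≈ 3.2787, v(3.75) ≈ 3.5000, v(4.25) ≈ 3.7081, v(4.75) ≈ 3.9051.
Sum = Δx · [v(1.25) + v(1.75) + v(2.25) + ...].
Sum ≈ 12.4483.

12.4483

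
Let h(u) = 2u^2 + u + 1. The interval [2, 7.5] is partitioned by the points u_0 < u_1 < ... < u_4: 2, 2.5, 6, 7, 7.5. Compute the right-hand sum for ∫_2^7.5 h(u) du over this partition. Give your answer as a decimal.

451

Subinterval widths: 0.5, 3.5, 1, 0.5.
Right endpoints: 2.5, 6, 7, 7.5.
h(2.5) = 16, h(6) = 79, h(7) = 106, h(7.5) = 121.
Sum = Σ Δu_i · h(u_i).
Sum = 451.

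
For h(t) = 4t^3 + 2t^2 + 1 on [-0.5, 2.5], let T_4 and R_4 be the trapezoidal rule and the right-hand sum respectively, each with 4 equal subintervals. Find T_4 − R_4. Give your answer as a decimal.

T_4 = 56.4375.
R_4 = 84.5625.
T_4 − R_4 = -28.125.

-28.125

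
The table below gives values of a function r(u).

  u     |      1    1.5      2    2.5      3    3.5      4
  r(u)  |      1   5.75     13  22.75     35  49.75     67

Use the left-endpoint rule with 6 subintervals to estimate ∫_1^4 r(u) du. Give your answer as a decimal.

63.625

Δu = 0.5.
Sum = 0.5·[1 + 5.75 + 13 + 22.75 + 35 + 49.75] = 63.625.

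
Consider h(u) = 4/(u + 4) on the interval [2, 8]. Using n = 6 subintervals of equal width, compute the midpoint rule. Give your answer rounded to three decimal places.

Δu = (8 − 2)/6 = 1.
Midpoints: 2.5, 3.5, 4.5, 5.5, 6.5, 7.5.
h(2.5) = 8/13, h(3.5) = 8/15, h(4.5) = 8/17, h(5.5) = 8/19, h(6.5) = 8/21, h(7.5) = 8/23.
Sum = Δu · [h(2.5) + h(3.5) + h(4.5) + ...].
Sum ≈ 2.769.

2.769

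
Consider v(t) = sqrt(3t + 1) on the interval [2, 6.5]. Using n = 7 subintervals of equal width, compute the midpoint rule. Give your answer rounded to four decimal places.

Δt = (6.5 − 2)/7 = 9/14.
Midpoints: 65/28, 83/28, 101/28, 4.25, 137/28, 155/28, 173/28.
v(65/28) ≈ 2.8221, v(83/28) ≈ 3.1453, v(101/28) ≈ 3.4382, v(4.25) ≈ 3.7081, v(137/28) ≈ 3.9596, v(155/28) ≈ 4.1961, v(173/28) ≈ 4.4199.
Sum = Δt · [v(65/28) + v(83/28) + v(101/28) + ...].
Sum ≈ 16.5146.

16.5146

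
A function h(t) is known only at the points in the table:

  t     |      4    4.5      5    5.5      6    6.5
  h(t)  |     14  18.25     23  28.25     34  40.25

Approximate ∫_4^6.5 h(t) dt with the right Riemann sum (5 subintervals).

Δt = 0.5.
Sum = 0.5·[18.25 + 23 + 28.25 + 34 + 40.25] = 71.875.

71.875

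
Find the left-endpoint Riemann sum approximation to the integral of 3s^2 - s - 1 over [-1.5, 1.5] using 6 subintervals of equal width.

Δs = (1.5 − (-1.5))/6 = 0.5.
Left endpoints: -1.5, -1, -0.5, 0, 0.5, 1.
f(-1.5) = 7.25, f(-1) = 3, f(-0.5) = 0.25, f(0) = -1, f(0.5) = -0.75, f(1) = 1.
Sum = Δs · [f(-1.5) + f(-1) + f(-0.5) + ...].
Sum = 4.875.

4.875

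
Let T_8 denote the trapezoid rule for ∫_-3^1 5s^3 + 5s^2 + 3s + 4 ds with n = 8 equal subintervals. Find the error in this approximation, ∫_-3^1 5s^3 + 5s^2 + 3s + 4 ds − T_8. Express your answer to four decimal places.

Exact integral: ∫_-3^1 f(s) ds ≈ -49.333333.
T_8 = -51.
Error ≈ -49.333333 − (-51) ≈ 1.6667.

1.6667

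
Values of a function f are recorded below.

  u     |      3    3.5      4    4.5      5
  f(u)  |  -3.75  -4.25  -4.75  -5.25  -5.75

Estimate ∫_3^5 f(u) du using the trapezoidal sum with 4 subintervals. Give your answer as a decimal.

-9.5

Δu = 0.5.
T_4 = (0.5/2)·[(-3.75) + 2·(-4.25) + 2·(-4.75) + 2·(-5.25) + (-5.75)] = -9.5.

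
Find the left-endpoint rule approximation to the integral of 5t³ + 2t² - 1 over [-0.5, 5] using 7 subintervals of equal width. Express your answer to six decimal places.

614.091837

Δt = (5 − (-0.5))/7 = 11/14.
Left endpoints: -0.5, 2/7, 15/14, 13/7, 37/14, 24/7, 59/14.
f(-0.5) = -1.125, f(2/7) = -247/343, f(15/14) = 20431/2744, f(13/7) = 13008/343, f(37/14) = 288853/2744, f(24/7) = 76841/343, f(59/14) = 1121619/2744.
Sum = Δt · [f(-0.5) + f(2/7) + f(15/14) + ...].
Sum ≈ 614.091837.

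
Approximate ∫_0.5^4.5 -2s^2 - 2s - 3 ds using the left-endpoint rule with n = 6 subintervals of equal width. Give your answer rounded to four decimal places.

-77.2593

Δs = (4.5 − 0.5)/6 = 2/3.
Left endpoints: 0.5, 7/6, 11/6, 2.5, 19/6, 23/6.
f(0.5) = -4.5, f(7/6) = -145/18, f(11/6) = -241/18, f(2.5) = -20.5, f(19/6) = -529/18, f(23/6) = -721/18.
Sum = Δs · [f(0.5) + f(7/6) + f(11/6) + ...].
Sum ≈ -77.2593.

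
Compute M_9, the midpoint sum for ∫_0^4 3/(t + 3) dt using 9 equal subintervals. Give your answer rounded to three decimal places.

2.540

Δt = (4 − 0)/9 = 4/9.
Midpoints: 2/9, 2/3, 10/9, 14/9, 2, 22/9, 26/9, 10/3, 34/9.
f(2/9) = 27/29, f(2/3) = 9/11, f(10/9) = 27/37, f(14/9) = 27/41, f(2) = 0.6, f(22/9) = 27/49, f(26/9) = 27/53, f(10/3) = 9/19, f(34/9) = 27/61.
Sum = Δt · [f(2/9) + f(2/3) + f(10/9) + ...].
Sum ≈ 2.540.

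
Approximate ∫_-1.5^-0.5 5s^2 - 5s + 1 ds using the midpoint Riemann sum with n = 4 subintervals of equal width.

Δs = (-0.5 − (-1.5))/4 = 0.25.
Midpoints: -1.375, -1.125, -0.875, -0.625.
f(-1.375) = 17.328125, f(-1.125) = 12.953125, f(-0.875) = 9.203125, f(-0.625) = 6.078125.
Sum = Δs · [f(-1.375) + f(-1.125) + f(-0.875) + f(-0.625)].
Sum = 11.390625.

11.390625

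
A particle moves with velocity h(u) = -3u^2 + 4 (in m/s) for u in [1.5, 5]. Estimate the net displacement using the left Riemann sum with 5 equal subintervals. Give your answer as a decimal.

-84.595

Δu = (5 − 1.5)/5 = 0.7.
Left endpoints: 1.5, 2.2, 2.9, 3.6, 4.3.
h(1.5) = -2.75, h(2.2) = -10.52, h(2.9) = -21.23, h(3.6) = -34.88, h(4.3) = -51.47.
Sum = Δu · [h(1.5) + h(2.2) + h(2.9) + h(3.6) + h(4.3)].
Sum = -84.595.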